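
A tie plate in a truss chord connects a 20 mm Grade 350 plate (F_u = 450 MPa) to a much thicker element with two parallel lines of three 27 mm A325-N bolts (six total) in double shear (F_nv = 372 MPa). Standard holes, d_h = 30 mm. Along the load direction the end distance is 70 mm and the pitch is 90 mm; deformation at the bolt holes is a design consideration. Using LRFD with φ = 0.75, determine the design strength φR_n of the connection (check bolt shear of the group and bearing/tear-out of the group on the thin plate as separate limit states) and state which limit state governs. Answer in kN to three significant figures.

1920 kN (bolt shear governs)

Bolt shear: A_b = π·27²/4 = 572.6 mm²; R_n = 372 × 572.6 × 6 × 2 / 1000 = 2556 kN → 0.75 × 2556 = 1920 kN.
Bearing (1.2 l_c t F_u ≤ 2.4 d t F_u): upper limit = 2.4·27·20·450 / 1000 = 583.2 kN.
  Edge l_c = 70 − 30/2 = 55 → r_n = 583.2 kN; interior l_c = 90 − 30 = 60 → r_n = 583.2 kN.
  R_n,bearing = 2·583.2 + 4·583.2 = 3499 kN → 0.75 × 3499 = 2620 kN.
Bolt shear governs: 1920 kN.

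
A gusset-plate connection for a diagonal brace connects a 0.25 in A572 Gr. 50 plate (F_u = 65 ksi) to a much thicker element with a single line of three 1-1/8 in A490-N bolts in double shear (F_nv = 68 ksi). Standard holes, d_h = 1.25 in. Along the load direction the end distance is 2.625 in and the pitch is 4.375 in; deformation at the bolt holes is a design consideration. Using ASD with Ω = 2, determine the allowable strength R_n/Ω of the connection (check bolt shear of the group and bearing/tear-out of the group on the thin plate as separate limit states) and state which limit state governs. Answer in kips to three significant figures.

Bolt shear: A_b = π·1.125²/4 = 0.994 in²; R_n = 68 × 0.994 × 3 × 2 = 405.6 kips → 405.6 / 2 = 203 kips.
Bearing (1.2 l_c t F_u ≤ 2.4 d t F_u): upper limit = 2.4·1.125·0.25·65 = 43.87 kips.
  Edge l_c = 2.625 − 1.25/2 = 2 → r_n = 39 kips; interior l_c = 4.375 − 1.25 = 3.125 → r_n = 43.87 kips.
  R_n,bearing = 1·39 + 2·43.87 = 126.7 kips → 126.7 / 2 = 63.4 kips.
Bearing governs: 63.4 kips.

63.4 kips (bearing governs)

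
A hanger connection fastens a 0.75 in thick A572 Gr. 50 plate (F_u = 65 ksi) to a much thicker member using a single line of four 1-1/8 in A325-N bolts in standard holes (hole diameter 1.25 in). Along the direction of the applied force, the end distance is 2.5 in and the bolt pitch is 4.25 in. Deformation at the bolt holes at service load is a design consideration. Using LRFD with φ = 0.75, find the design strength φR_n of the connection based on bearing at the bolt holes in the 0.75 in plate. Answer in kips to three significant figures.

378 kips

Per bolt r_n = 1.2 l_c t F_u ≤ 2.4 d t F_u; upper limit = 2.4 × 1.125 × 0.75 × 65 = 131.6 kips.
Edge bolt: l_c = 2.5 − 1.25/2 = 1.875 in → 1.2 × 1.875 × 0.75 × 65 = 109.7 → r_n = 109.7 kips.
Interior bolts: l_c = 4.25 − 1.25 = 3 in → 1.2 × 3 × 0.75 × 65 = 175.5 → r_n = 131.6 kips.
R_n = 1 × 109.7 + 3 × 131.6 = 504.6 kips.
Design strength φR_n = 0.75 × 504.6 = 378 kips.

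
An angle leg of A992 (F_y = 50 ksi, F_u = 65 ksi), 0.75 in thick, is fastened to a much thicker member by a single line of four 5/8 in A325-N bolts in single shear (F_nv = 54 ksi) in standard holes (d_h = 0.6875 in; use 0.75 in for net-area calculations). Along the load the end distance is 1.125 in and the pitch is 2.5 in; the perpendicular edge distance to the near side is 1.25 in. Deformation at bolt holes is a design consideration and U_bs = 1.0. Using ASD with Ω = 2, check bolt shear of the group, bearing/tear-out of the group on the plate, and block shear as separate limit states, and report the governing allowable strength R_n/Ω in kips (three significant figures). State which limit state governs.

Bolt shear: A_b = π·0.625²/4 = 0.3068 in²; R_n = 54 × 0.3068 × 4 × 1 = 66.27 kips → 66.27 / 2 = 33.1 kips.
Bearing: edge l_c = 0.7812, r_n = 45.7 kips; interior l_c = 1.812, r_n = 73.12 kips; R_n = 45.7 + 3·73.12 = 265.1 kips → 133 kips.
Block shear: A_gv = 6.469, A_nv = 4.5, A_nt = 0.6562 in²; R_n = min(0.6F_uA_nv, 0.6F_yA_gv) + U_bs·F_u·A_nt = 218.2 kips → 109 kips.
Bolt shear governs: 33.1 kips.

33.1 kips (bolt shear governs)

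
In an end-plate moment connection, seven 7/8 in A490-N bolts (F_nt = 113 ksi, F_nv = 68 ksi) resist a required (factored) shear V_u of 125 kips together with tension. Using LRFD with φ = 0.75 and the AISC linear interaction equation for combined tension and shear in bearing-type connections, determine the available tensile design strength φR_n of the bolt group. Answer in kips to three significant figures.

256 kips

A_b = π·0.875²/4 = 0.6013 in²; f_rv = 125 / (7 × 0.6013) = 29.7 ksi.
F'_nt = 1.3 F_nt − (F_nt / φF_nv) f_rv = 1.3·113 − (113/(0.75·68))·29.7 = 81.1 ksi, capped at F_nt → F'_nt = 81.1 ksi.
R_n = F'_nt · A_b · n = 81.1 × 0.6013 × 7 = 341.4 kips.
Design strength φR_n = 0.75 × 341.4 = 256 kips.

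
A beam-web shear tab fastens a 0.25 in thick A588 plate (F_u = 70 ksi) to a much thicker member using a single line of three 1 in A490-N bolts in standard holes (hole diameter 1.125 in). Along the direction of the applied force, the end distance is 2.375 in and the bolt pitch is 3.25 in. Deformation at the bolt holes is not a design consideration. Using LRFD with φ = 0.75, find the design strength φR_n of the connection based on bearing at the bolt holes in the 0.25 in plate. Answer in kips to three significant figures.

Per bolt r_n = 1.5 l_c t F_u ≤ 3.0 d t F_u; upper limit = 3.0 × 1 × 0.25 × 70 = 52.5 kips.
Edge bolt: l_c = 2.375 − 1.125/2 = 1.812 in → 1.5 × 1.812 × 0.25 × 70 = 47.58 → r_n = 47.58 kips.
Interior bolts: l_c = 3.25 − 1.125 = 2.125 in → 1.5 × 2.125 × 0.25 × 70 = 55.78 → r_n = 52.5 kips.
R_n = 1 × 47.58 + 2 × 52.5 = 152.6 kips.
Design strength φR_n = 0.75 × 152.6 = 114 kips.

114 kips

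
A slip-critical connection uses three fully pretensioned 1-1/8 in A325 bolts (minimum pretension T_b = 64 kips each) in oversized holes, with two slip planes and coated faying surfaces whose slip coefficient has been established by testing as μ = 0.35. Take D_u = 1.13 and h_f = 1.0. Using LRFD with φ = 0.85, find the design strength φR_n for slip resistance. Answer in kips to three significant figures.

R_n = μ · D_u · h_f · T_b · n_s · n_b = 0.35 × 1.13 × 1.0 × 64 × 2 × 3 = 151.9 kips.
Design strength φR_n = 0.85 × 151.9 = 129 kips.

129 kips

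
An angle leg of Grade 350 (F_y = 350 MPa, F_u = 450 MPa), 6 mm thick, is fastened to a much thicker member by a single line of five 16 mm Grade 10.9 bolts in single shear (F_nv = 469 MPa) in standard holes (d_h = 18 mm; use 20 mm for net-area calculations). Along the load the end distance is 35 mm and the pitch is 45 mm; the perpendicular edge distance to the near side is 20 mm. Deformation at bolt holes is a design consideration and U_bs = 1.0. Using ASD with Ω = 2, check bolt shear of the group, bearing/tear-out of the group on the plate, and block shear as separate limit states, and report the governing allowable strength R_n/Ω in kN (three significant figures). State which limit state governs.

115 kN (block shear governs)

Bolt shear: A_b = π·16²/4 = 201.1 mm²; R_n = 469 × 201.1 × 5 × 1 / 1000 = 471.5 kN → 471.5 / 2 = 236 kN.
Bearing: edge l_c = 26, r_n = 84.24 kN; interior l_c = 27, r_n = 87.48 kN; R_n = 84.24 + 4·87.48 = 434.2 kN → 217 kN.
Block shear: A_gv = 1290, A_nv = 750, A_nt = 60 mm²; R_n = min(0.6F_uA_nv, 0.6F_yA_gv) + U_bs·F_u·A_nt = 229.5 kN → 115 kN.
Block shear governs: 115 kN.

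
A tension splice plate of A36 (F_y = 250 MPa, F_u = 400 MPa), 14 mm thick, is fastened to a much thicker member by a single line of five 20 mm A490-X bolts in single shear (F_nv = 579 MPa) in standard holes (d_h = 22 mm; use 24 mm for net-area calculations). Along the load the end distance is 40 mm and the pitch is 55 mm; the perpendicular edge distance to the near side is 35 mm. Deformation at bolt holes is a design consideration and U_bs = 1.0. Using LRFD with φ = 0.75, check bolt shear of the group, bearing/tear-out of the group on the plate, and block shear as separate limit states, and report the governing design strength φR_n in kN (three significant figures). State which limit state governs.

480 kN (block shear governs)

Bolt shear: A_b = π·20²/4 = 314.2 mm²; R_n = 579 × 314.2 × 5 × 1 / 1000 = 909.5 kN → 0.75 × 909.5 = 682 kN.
Bearing: edge l_c = 29, r_n = 194.9 kN; interior l_c = 33, r_n = 221.8 kN; R_n = 194.9 + 4·221.8 = 1082 kN → 811 kN.
Block shear: A_gv = 3640, A_nv = 2128, A_nt = 322 mm²; R_n = min(0.6F_uA_nv, 0.6F_yA_gv) + U_bs·F_u·A_nt = 639.5 kN → 480 kN.
Block shear governs: 480 kN.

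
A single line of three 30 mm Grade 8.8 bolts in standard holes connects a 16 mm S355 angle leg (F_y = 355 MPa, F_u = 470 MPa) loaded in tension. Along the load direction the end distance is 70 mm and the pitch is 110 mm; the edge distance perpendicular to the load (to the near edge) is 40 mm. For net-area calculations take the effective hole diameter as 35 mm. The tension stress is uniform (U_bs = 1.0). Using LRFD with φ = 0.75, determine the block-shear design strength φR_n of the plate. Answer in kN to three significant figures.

Shear plane L_v = 70 + 2·110 = 290 mm; A_gv = 290 × 16 = 4640 mm².
A_nv = (290 − 2.5·35) × 16 = 3240 mm².
A_nt = (40 − 0.5·35) × 16 = 360 mm².
0.6 F_u A_nv = 913.7 kN; 0.6 F_y A_gv = 988.3 kN → shear rupture governs the shear term.
R_n = 913.7 + 1.0 × 470 × 360 / 1000 = 1083 kN.
Design strength φR_n = 0.75 × 1083 = 812 kN.

812 kN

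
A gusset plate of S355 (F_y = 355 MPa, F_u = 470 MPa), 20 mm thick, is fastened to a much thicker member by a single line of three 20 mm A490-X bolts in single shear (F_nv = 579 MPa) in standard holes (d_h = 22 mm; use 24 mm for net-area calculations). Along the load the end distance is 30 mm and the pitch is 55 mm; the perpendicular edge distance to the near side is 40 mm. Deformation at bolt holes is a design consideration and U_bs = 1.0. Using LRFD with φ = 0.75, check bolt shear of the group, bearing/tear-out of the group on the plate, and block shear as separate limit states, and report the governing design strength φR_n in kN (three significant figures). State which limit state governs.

Bolt shear: A_b = π·20²/4 = 314.2 mm²; R_n = 579 × 314.2 × 3 × 1 / 1000 = 545.7 kN → 0.75 × 545.7 = 409 kN.
Bearing: edge l_c = 19, r_n = 214.3 kN; interior l_c = 33, r_n = 372.2 kN; R_n = 214.3 + 2·372.2 = 958.8 kN → 719 kN.
Block shear: A_gv = 2800, A_nv = 1600, A_nt = 560 mm²; R_n = min(0.6F_uA_nv, 0.6F_yA_gv) + U_bs·F_u·A_nt = 714.4 kN → 536 kN.
Bolt shear governs: 409 kN.

409 kN (bolt shear governs)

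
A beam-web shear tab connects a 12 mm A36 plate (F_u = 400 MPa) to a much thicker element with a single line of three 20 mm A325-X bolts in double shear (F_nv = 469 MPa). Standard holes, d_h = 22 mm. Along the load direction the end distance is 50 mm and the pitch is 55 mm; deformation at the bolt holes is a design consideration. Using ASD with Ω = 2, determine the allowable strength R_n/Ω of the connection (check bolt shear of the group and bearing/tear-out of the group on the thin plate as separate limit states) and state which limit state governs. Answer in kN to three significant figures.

302 kN (bearing governs)

Bolt shear: A_b = π·20²/4 = 314.2 mm²; R_n = 469 × 314.2 × 3 × 2 / 1000 = 884 kN → 884 / 2 = 442 kN.
Bearing (1.2 l_c t F_u ≤ 2.4 d t F_u): upper limit = 2.4·20·12·400 / 1000 = 230.4 kN.
  Edge l_c = 50 − 22/2 = 39 → r_n = 224.6 kN; interior l_c = 55 − 22 = 33 → r_n = 190.1 kN.
  R_n,bearing = 1·224.6 + 2·190.1 = 604.8 kN → 604.8 / 2 = 302 kN.
Bearing governs: 302 kN.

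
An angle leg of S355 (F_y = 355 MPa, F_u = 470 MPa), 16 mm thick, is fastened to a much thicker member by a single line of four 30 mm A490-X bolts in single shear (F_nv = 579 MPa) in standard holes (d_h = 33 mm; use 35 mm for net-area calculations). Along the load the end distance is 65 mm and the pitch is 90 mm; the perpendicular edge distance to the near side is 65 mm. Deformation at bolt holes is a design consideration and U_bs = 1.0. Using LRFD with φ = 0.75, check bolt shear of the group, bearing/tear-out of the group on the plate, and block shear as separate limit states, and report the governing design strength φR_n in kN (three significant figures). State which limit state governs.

Bolt shear: A_b = π·30²/4 = 706.9 mm²; R_n = 579 × 706.9 × 4 × 1 / 1000 = 1637 kN → 0.75 × 1637 = 1230 kN.
Bearing: edge l_c = 48.5, r_n = 437.7 kN; interior l_c = 57, r_n = 514.4 kN; R_n = 437.7 + 3·514.4 = 1981 kN → 1490 kN.
Block shear: A_gv = 5360, A_nv = 3400, A_nt = 760 mm²; R_n = min(0.6F_uA_nv, 0.6F_yA_gv) + U_bs·F_u·A_nt = 1316 kN → 987 kN.
Block shear governs: 987 kN.

987 kN (block shear governs)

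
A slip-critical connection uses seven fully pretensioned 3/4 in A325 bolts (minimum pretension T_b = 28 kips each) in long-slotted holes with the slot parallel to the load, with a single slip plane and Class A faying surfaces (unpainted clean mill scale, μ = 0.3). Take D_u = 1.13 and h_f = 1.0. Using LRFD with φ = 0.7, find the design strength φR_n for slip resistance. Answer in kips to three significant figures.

R_n = μ · D_u · h_f · T_b · n_s · n_b = 0.3 × 1.13 × 1.0 × 28 × 1 × 7 = 66.44 kips.
Design strength φR_n = 0.7 × 66.44 = 46.5 kips.

46.5 kips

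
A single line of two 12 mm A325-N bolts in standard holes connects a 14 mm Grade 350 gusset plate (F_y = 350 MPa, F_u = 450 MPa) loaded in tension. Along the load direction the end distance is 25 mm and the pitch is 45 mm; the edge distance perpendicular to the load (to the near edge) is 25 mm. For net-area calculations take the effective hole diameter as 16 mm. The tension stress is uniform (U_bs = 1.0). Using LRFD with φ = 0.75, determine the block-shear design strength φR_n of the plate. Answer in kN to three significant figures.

Shear plane L_v = 25 + 1·45 = 70 mm; A_gv = 70 × 14 = 980 mm².
A_nv = (70 − 1.5·16) × 14 = 644 mm².
A_nt = (25 − 0.5·16) × 14 = 238 mm².
0.6 F_u A_nv = 173.9 kN; 0.6 F_y A_gv = 205.8 kN → shear rupture governs the shear term.
R_n = 173.9 + 1.0 × 450 × 238 / 1000 = 281 kN.
Design strength φR_n = 0.75 × 281 = 211 kN.

211 kN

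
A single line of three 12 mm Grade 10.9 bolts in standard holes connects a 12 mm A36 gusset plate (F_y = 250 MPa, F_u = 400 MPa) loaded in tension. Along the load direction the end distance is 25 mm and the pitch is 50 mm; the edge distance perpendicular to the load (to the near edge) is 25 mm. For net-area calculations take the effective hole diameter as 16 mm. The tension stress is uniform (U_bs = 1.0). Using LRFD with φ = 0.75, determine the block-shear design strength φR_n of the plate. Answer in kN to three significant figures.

230 kN

Shear plane L_v = 25 + 2·50 = 125 mm; A_gv = 125 × 12 = 1500 mm².
A_nv = (125 − 2.5·16) × 12 = 1020 mm².
A_nt = (25 − 0.5·16) × 12 = 204 mm².
0.6 F_u A_nv = 244.8 kN; 0.6 F_y A_gv = 225 kN → shear yielding governs the shear term.
R_n = 225 + 1.0 × 400 × 204 / 1000 = 306.6 kN.
Design strength φR_n = 0.75 × 306.6 = 230 kN.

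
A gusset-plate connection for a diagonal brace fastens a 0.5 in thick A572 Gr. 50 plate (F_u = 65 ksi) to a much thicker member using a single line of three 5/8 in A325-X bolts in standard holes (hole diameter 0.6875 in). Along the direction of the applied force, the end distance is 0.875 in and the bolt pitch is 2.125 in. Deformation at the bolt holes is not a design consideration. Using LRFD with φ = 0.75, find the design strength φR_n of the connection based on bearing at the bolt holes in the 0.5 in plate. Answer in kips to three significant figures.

Per bolt r_n = 1.5 l_c t F_u ≤ 3.0 d t F_u; upper limit = 3.0 × 0.625 × 0.5 × 65 = 60.94 kips.
Edge bolt: l_c = 0.875 − 0.6875/2 = 0.5312 in → 1.5 × 0.5312 × 0.5 × 65 = 25.9 → r_n = 25.9 kips.
Interior bolts: l_c = 2.125 − 0.6875 = 1.438 in → 1.5 × 1.438 × 0.5 × 65 = 70.08 → r_n = 60.94 kips.
R_n = 1 × 25.9 + 2 × 60.94 = 147.8 kips.
Design strength φR_n = 0.75 × 147.8 = 111 kips.

111 kips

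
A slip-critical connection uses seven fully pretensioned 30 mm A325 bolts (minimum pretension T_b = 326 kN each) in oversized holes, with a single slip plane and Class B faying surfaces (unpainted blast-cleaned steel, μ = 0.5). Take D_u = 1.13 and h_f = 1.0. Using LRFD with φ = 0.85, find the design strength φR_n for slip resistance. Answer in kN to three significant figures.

R_n = μ · D_u · h_f · T_b · n_s · n_b = 0.5 × 1.13 × 1.0 × 326 × 1 × 7 = 1289 kN.
Design strength φR_n = 0.85 × 1289 = 1100 kN.

1100 kN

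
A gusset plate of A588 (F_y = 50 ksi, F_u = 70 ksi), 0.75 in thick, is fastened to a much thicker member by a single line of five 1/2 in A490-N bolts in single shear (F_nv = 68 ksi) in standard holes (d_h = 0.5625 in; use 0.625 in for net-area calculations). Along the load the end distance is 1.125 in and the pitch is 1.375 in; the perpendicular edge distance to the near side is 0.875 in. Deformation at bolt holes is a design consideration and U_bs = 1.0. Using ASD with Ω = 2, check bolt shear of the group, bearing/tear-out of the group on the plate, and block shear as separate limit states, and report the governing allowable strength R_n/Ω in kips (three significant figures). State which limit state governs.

33.4 kips (bolt shear governs)

Bolt shear: A_b = π·0.5²/4 = 0.1963 in²; R_n = 68 × 0.1963 × 5 × 1 = 66.76 kips → 66.76 / 2 = 33.4 kips.
Bearing: edge l_c = 0.8438, r_n = 53.16 kips; interior l_c = 0.8125, r_n = 51.19 kips; R_n = 53.16 + 4·51.19 = 257.9 kips → 129 kips.
Block shear: A_gv = 4.969, A_nv = 2.859, A_nt = 0.4219 in²; R_n = min(0.6F_uA_nv, 0.6F_yA_gv) + U_bs·F_u·A_nt = 149.6 kips → 74.8 kips.
Bolt shear governs: 33.4 kips.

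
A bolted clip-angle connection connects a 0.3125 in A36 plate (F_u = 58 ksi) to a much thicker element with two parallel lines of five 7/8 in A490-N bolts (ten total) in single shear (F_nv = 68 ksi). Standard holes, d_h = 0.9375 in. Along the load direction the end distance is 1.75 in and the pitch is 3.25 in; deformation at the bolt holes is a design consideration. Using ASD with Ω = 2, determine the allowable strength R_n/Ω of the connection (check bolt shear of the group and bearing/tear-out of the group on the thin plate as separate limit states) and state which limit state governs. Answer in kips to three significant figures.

180 kips (bearing governs)

Bolt shear: A_b = π·0.875²/4 = 0.6013 in²; R_n = 68 × 0.6013 × 10 × 1 = 408.9 kips → 408.9 / 2 = 204 kips.
Bearing (1.2 l_c t F_u ≤ 2.4 d t F_u): upper limit = 2.4·0.875·0.3125·58 = 38.06 kips.
  Edge l_c = 1.75 − 0.9375/2 = 1.281 → r_n = 27.87 kips; interior l_c = 3.25 − 0.9375 = 2.312 → r_n = 38.06 kips.
  R_n,bearing = 2·27.87 + 8·38.06 = 360.2 kips → 360.2 / 2 = 180 kips.
Bearing governs: 180 kips.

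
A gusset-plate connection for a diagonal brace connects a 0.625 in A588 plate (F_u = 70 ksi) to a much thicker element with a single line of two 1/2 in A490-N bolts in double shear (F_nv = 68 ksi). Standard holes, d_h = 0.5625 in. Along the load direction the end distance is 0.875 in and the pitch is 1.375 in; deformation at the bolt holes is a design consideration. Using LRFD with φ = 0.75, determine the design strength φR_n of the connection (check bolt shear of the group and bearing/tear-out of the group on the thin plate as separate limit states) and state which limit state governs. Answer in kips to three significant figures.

40.1 kips (bolt shear governs)

Bolt shear: A_b = π·0.5²/4 = 0.1963 in²; R_n = 68 × 0.1963 × 2 × 2 = 53.41 kips → 0.75 × 53.41 = 40.1 kips.
Bearing (1.2 l_c t F_u ≤ 2.4 d t F_u): upper limit = 2.4·0.5·0.625·70 = 52.5 kips.
  Edge l_c = 0.875 − 0.5625/2 = 0.5938 → r_n = 31.17 kips; interior l_c = 1.375 − 0.5625 = 0.8125 → r_n = 42.66 kips.
  R_n,bearing = 1·31.17 + 1·42.66 = 73.83 kips → 0.75 × 73.83 = 55.4 kips.
Bolt shear governs: 40.1 kips.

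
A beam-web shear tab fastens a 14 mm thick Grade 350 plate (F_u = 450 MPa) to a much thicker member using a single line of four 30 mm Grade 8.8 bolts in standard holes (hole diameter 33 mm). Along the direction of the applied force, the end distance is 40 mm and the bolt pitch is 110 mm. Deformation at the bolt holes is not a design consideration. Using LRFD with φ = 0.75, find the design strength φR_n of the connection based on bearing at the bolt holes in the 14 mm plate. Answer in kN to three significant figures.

Per bolt r_n = 1.5 l_c t F_u ≤ 3.0 d t F_u; upper limit = 3.0 × 30 × 14 × 450 / 1000 = 567 kN.
Edge bolt: l_c = 40 − 33/2 = 23.5 mm → 1.5 × 23.5 × 14 × 450 / 1000 = 222.1 → r_n = 222.1 kN.
Interior bolts: l_c = 110 − 33 = 77 mm → 1.5 × 77 × 14 × 450 / 1000 = 727.6 → r_n = 567 kN.
R_n = 1 × 222.1 + 3 × 567 = 1923 kN.
Design strength φR_n = 0.75 × 1923 = 1440 kN.

1440 kN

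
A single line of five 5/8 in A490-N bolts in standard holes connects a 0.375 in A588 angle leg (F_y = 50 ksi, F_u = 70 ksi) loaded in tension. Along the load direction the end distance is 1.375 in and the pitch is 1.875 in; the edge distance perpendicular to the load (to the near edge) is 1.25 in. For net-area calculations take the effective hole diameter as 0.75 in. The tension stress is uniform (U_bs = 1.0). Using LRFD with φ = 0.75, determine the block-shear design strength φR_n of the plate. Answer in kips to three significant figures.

Shear plane L_v = 1.375 + 4·1.875 = 8.875 in; A_gv = 8.875 × 0.375 = 3.328 in².
A_nv = (8.875 − 4.5·0.75) × 0.375 = 2.062 in².
A_nt = (1.25 − 0.5·0.75) × 0.375 = 0.3281 in².
0.6 F_u A_nv = 86.62 kips; 0.6 F_y A_gv = 99.84 kips → shear rupture governs the shear term.
R_n = 86.62 + 1.0 × 70 × 0.3281 = 109.6 kips.
Design strength φR_n = 0.75 × 109.6 = 82.2 kips.

82.2 kips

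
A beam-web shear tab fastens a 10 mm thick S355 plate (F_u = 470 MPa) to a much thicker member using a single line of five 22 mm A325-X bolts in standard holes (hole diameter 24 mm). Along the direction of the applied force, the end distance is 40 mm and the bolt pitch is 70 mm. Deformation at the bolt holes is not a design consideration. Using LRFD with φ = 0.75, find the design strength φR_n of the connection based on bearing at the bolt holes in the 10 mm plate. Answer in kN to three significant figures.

Per bolt r_n = 1.5 l_c t F_u ≤ 3.0 d t F_u; upper limit = 3.0 × 22 × 10 × 470 / 1000 = 310.2 kN.
Edge bolt: l_c = 40 − 24/2 = 28 mm → 1.5 × 28 × 10 × 470 / 1000 = 197.4 → r_n = 197.4 kN.
Interior bolts: l_c = 70 − 24 = 46 mm → 1.5 × 46 × 10 × 470 / 1000 = 324.3 → r_n = 310.2 kN.
R_n = 1 × 197.4 + 4 × 310.2 = 1438 kN.
Design strength φR_n = 0.75 × 1438 = 1080 kN.

1080 kN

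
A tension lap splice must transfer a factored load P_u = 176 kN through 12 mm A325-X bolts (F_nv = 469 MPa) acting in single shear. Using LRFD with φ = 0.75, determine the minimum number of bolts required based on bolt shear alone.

5 bolts

A_b = π·12²/4 = 113.1 mm².
Per-bolt design strength φR_n = 0.75 × 469 × 113.1 × 1 / 1000 = 39.78 kN.
n ≥ 176 / 39.78 = 4.424 → use 5 bolts.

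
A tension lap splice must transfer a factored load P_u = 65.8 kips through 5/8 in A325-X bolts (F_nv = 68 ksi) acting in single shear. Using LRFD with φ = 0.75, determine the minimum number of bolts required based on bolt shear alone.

5 bolts

A_b = π·0.625²/4 = 0.3068 in².
Per-bolt design strength φR_n = 0.75 × 68 × 0.3068 × 1 = 15.65 kips.
n ≥ 65.8 / 15.65 = 4.205 → use 5 bolts.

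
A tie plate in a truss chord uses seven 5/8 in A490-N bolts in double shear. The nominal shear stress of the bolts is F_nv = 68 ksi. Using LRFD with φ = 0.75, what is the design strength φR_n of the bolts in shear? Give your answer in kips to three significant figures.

A_b = π × 0.625² / 4 = 0.3068 in².
R_n = F_nv · A_b · n · n_s = 68 × 0.3068 × 7 × 2 = 292.1 kips.
Design strength φR_n = 0.75 × 292.1 = 219 kips.

219 kips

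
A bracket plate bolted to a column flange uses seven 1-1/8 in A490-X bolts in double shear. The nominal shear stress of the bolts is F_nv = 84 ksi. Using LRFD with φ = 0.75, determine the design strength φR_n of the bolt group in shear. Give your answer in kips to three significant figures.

A_b = π × 1.125² / 4 = 0.994 in².
R_n = F_nv · A_b · n · n_s = 84 × 0.994 × 7 × 2 = 1169 kips.
Design strength φR_n = 0.75 × 1169 = 877 kips.

877 kips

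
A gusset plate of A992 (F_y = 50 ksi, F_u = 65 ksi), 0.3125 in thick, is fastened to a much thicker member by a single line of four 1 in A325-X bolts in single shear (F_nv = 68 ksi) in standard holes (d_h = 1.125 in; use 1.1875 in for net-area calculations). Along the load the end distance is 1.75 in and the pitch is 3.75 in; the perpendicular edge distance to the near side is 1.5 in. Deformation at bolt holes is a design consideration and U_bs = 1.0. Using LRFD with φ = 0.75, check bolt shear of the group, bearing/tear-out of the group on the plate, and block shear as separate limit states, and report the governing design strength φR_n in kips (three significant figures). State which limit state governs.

Bolt shear: A_b = π·1²/4 = 0.7854 in²; R_n = 68 × 0.7854 × 4 × 1 = 213.6 kips → 0.75 × 213.6 = 160 kips.
Bearing: edge l_c = 1.188, r_n = 28.95 kips; interior l_c = 2.625, r_n = 48.75 kips; R_n = 28.95 + 3·48.75 = 175.2 kips → 131 kips.
Block shear: A_gv = 4.062, A_nv = 2.764, A_nt = 0.2832 in²; R_n = min(0.6F_uA_nv, 0.6F_yA_gv) + U_bs·F_u·A_nt = 126.2 kips → 94.6 kips.
Block shear governs: 94.6 kips.

94.6 kips (block shear governs)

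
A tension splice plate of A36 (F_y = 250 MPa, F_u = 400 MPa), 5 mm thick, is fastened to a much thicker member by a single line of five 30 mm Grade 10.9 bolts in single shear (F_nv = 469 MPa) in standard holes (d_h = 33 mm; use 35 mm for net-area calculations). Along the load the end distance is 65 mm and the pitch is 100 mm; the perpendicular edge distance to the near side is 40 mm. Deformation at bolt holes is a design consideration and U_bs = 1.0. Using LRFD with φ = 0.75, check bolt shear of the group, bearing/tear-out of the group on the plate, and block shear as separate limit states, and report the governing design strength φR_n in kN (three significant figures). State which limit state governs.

Bolt shear: A_b = π·30²/4 = 706.9 mm²; R_n = 469 × 706.9 × 5 × 1 / 1000 = 1658 kN → 0.75 × 1658 = 1240 kN.
Bearing: edge l_c = 48.5, r_n = 116.4 kN; interior l_c = 67, r_n = 144 kN; R_n = 116.4 + 4·144 = 692.4 kN → 519 kN.
Block shear: A_gv = 2325, A_nv = 1538, A_nt = 112.5 mm²; R_n = min(0.6F_uA_nv, 0.6F_yA_gv) + U_bs·F_u·A_nt = 393.8 kN → 295 kN.
Block shear governs: 295 kN.

295 kN (block shear governs)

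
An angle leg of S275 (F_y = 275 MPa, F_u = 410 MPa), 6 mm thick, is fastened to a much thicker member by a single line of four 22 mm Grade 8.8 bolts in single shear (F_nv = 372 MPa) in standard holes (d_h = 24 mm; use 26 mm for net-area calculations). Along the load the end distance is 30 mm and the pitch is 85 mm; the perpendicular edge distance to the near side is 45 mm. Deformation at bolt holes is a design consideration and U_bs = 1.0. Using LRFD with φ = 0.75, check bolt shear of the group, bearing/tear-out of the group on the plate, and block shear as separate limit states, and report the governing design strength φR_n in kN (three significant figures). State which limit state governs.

271 kN (block shear governs)

Bolt shear: A_b = π·22²/4 = 380.1 mm²; R_n = 372 × 380.1 × 4 × 1 / 1000 = 565.6 kN → 0.75 × 565.6 = 424 kN.
Bearing: edge l_c = 18, r_n = 53.14 kN; interior l_c = 61, r_n = 129.9 kN; R_n = 53.14 + 3·129.9 = 442.8 kN → 332 kN.
Block shear: A_gv = 1710, A_nv = 1164, A_nt = 192 mm²; R_n = min(0.6F_uA_nv, 0.6F_yA_gv) + U_bs·F_u·A_nt = 360.9 kN → 271 kN.
Block shear governs: 271 kN.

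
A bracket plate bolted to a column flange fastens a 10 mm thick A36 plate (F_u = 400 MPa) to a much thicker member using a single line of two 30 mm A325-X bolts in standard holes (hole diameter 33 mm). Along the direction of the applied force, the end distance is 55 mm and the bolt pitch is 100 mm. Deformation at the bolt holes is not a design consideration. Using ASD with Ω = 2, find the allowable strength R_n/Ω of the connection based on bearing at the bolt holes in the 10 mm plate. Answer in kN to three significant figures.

Per bolt r_n = 1.5 l_c t F_u ≤ 3.0 d t F_u; upper limit = 3.0 × 30 × 10 × 400 / 1000 = 360 kN.
Edge bolt: l_c = 55 − 33/2 = 38.5 mm → 1.5 × 38.5 × 10 × 400 / 1000 = 231 → r_n = 231 kN.
Interior bolts: l_c = 100 − 33 = 67 mm → 1.5 × 67 × 10 × 400 / 1000 = 402 → r_n = 360 kN.
R_n = 1 × 231 + 1 × 360 = 591 kN.
Allowable strength R_n/Ω = 591 / 2 = 296 kN.

296 kN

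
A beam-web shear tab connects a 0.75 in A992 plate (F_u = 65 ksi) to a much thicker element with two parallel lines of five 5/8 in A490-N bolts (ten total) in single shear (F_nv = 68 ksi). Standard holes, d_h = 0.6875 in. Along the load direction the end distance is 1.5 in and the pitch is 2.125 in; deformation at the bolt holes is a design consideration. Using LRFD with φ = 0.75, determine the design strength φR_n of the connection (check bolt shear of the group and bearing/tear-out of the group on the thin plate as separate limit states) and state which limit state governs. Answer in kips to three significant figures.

156 kips (bolt shear governs)

Bolt shear: A_b = π·0.625²/4 = 0.3068 in²; R_n = 68 × 0.3068 × 10 × 1 = 208.6 kips → 0.75 × 208.6 = 156 kips.
Bearing (1.2 l_c t F_u ≤ 2.4 d t F_u): upper limit = 2.4·0.625·0.75·65 = 73.12 kips.
  Edge l_c = 1.5 − 0.6875/2 = 1.156 → r_n = 67.64 kips; interior l_c = 2.125 − 0.6875 = 1.438 → r_n = 73.12 kips.
  R_n,bearing = 2·67.64 + 8·73.12 = 720.3 kips → 0.75 × 720.3 = 540 kips.
Bolt shear governs: 156 kips.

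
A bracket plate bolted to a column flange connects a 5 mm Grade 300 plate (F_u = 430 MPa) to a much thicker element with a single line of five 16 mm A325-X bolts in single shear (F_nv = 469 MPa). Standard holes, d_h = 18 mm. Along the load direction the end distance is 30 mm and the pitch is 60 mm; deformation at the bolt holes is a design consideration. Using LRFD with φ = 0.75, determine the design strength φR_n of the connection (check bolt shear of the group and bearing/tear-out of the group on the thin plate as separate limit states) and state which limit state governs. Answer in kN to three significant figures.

288 kN (bearing governs)

Bolt shear: A_b = π·16²/4 = 201.1 mm²; R_n = 469 × 201.1 × 5 × 1 / 1000 = 471.5 kN → 0.75 × 471.5 = 354 kN.
Bearing (1.2 l_c t F_u ≤ 2.4 d t F_u): upper limit = 2.4·16·5·430 / 1000 = 82.56 kN.
  Edge l_c = 30 − 18/2 = 21 → r_n = 54.18 kN; interior l_c = 60 − 18 = 42 → r_n = 82.56 kN.
  R_n,bearing = 1·54.18 + 4·82.56 = 384.4 kN → 0.75 × 384.4 = 288 kN.
Bearing governs: 288 kN.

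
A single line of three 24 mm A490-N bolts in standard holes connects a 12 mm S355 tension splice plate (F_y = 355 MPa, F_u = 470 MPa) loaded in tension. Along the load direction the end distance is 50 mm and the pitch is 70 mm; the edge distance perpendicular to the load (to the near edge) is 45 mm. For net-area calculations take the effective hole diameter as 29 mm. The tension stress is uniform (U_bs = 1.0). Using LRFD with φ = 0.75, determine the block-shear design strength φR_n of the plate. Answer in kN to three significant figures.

427 kN

Shear plane L_v = 50 + 2·70 = 190 mm; A_gv = 190 × 12 = 2280 mm².
A_nv = (190 − 2.5·29) × 12 = 1410 mm².
A_nt = (45 − 0.5·29) × 12 = 366 mm².
0.6 F_u A_nv = 397.6 kN; 0.6 F_y A_gv = 485.6 kN → shear rupture governs the shear term.
R_n = 397.6 + 1.0 × 470 × 366 / 1000 = 569.6 kN.
Design strength φR_n = 0.75 × 569.6 = 427 kN.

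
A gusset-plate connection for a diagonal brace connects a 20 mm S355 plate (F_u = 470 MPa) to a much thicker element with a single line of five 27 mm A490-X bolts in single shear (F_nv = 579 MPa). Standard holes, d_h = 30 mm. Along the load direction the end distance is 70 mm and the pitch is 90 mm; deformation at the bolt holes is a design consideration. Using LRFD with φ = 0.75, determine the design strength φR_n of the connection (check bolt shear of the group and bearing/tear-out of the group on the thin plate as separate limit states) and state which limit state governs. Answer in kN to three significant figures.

1240 kN (bolt shear governs)

Bolt shear: A_b = π·27²/4 = 572.6 mm²; R_n = 579 × 572.6 × 5 × 1 / 1000 = 1658 kN → 0.75 × 1658 = 1240 kN.
Bearing (1.2 l_c t F_u ≤ 2.4 d t F_u): upper limit = 2.4·27·20·470 / 1000 = 609.1 kN.
  Edge l_c = 70 − 30/2 = 55 → r_n = 609.1 kN; interior l_c = 90 − 30 = 60 → r_n = 609.1 kN.
  R_n,bearing = 1·609.1 + 4·609.1 = 3046 kN → 0.75 × 3046 = 2280 kN.
Bolt shear governs: 1240 kN.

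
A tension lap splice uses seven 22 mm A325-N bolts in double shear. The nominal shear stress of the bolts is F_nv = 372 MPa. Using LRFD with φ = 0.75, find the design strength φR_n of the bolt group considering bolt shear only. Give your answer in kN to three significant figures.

1480 kN

A_b = π × 22² / 4 = 380.1 mm².
R_n = F_nv · A_b · n · n_s = 372 × 380.1 × 7 × 2 / 1000 = 1980 kN.
Design strength φR_n = 0.75 × 1980 = 1480 kN.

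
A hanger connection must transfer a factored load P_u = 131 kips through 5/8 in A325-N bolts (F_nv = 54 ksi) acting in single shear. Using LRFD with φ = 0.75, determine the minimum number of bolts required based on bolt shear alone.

11 bolts

A_b = π·0.625²/4 = 0.3068 in².
Per-bolt design strength φR_n = 0.75 × 54 × 0.3068 × 1 = 12.43 kips.
n ≥ 131 / 12.43 = 10.54 → use 11 bolts.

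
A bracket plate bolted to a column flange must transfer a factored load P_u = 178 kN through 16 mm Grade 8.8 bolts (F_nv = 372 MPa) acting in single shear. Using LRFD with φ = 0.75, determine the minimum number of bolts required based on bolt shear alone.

A_b = π·16²/4 = 201.1 mm².
Per-bolt design strength φR_n = 0.75 × 372 × 201.1 × 1 / 1000 = 56.1 kN.
n ≥ 178 / 56.1 = 3.173 → use 4 bolts.

4 bolts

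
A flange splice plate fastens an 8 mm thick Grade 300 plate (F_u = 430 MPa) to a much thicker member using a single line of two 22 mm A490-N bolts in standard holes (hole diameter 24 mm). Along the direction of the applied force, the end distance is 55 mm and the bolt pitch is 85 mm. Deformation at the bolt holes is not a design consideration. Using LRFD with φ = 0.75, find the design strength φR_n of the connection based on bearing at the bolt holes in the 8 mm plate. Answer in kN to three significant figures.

337 kN

Per bolt r_n = 1.5 l_c t F_u ≤ 3.0 d t F_u; upper limit = 3.0 × 22 × 8 × 430 / 1000 = 227 kN.
Edge bolt: l_c = 55 − 24/2 = 43 mm → 1.5 × 43 × 8 × 430 / 1000 = 221.9 → r_n = 221.9 kN.
Interior bolts: l_c = 85 − 24 = 61 mm → 1.5 × 61 × 8 × 430 / 1000 = 314.8 → r_n = 227 kN.
R_n = 1 × 221.9 + 1 × 227 = 448.9 kN.
Design strength φR_n = 0.75 × 448.9 = 337 kN.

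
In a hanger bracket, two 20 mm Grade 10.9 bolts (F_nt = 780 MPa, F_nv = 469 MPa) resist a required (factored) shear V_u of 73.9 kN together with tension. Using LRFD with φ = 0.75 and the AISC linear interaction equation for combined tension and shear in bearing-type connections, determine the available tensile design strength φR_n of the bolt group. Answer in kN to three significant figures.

355 kN

A_b = π·20²/4 = 314.2 mm²; f_rv = 73.9 × 1000 / (2 × 314.2) = 117.6 MPa.
F'_nt = 1.3 F_nt − (F_nt / φF_nv) f_rv = 1.3·780 − (780/(0.75·469))·117.6 = 753.2 MPa, capped at F_nt → F'_nt = 753.2 MPa.
R_n = F'_nt · A_b · n = 753.2 × 314.2 × 2 / 1000 = 473.2 kN.
Design strength φR_n = 0.75 × 473.2 = 355 kN.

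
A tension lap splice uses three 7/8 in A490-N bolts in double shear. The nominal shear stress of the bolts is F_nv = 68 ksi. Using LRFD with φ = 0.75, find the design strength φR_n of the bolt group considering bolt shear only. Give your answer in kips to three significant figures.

184 kips

A_b = π × 0.875² / 4 = 0.6013 in².
R_n = F_nv · A_b · n · n_s = 68 × 0.6013 × 3 × 2 = 245.3 kips.
Design strength φR_n = 0.75 × 245.3 = 184 kips.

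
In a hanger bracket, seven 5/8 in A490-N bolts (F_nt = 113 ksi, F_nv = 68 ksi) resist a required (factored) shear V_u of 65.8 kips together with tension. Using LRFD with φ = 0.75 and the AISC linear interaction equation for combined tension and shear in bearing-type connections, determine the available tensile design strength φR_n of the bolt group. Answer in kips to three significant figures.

127 kips

A_b = π·0.625²/4 = 0.3068 in²; f_rv = 65.8 / (7 × 0.3068) = 30.64 ksi.
F'_nt = 1.3 F_nt − (F_nt / φF_nv) f_rv = 1.3·113 − (113/(0.75·68))·30.64 = 79.01 ksi, capped at F_nt → F'_nt = 79.01 ksi.
R_n = F'_nt · A_b · n = 79.01 × 0.3068 × 7 = 169.7 kips.
Design strength φR_n = 0.75 × 169.7 = 127 kips.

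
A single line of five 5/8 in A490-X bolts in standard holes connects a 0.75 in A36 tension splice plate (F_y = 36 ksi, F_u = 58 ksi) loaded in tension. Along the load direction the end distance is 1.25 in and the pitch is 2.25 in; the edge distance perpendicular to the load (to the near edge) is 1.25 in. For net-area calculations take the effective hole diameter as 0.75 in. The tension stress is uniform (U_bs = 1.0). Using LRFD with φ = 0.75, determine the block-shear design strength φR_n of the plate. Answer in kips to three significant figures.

153 kips

Shear plane L_v = 1.25 + 4·2.25 = 10.25 in; A_gv = 10.25 × 0.75 = 7.688 in².
A_nv = (10.25 − 4.5·0.75) × 0.75 = 5.156 in².
A_nt = (1.25 − 0.5·0.75) × 0.75 = 0.6562 in².
0.6 F_u A_nv = 179.4 kips; 0.6 F_y A_gv = 166 kips → shear yielding governs the shear term.
R_n = 166 + 1.0 × 58 × 0.6562 = 204.1 kips.
Design strength φR_n = 0.75 × 204.1 = 153 kips.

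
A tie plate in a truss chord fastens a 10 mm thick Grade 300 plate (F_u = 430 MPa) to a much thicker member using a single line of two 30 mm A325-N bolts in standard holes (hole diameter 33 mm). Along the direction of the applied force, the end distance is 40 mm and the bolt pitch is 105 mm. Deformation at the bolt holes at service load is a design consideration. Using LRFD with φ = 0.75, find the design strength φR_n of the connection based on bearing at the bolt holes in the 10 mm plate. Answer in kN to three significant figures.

323 kN

Per bolt r_n = 1.2 l_c t F_u ≤ 2.4 d t F_u; upper limit = 2.4 × 30 × 10 × 430 / 1000 = 309.6 kN.
Edge bolt: l_c = 40 − 33/2 = 23.5 mm → 1.2 × 23.5 × 10 × 430 / 1000 = 121.3 → r_n = 121.3 kN.
Interior bolts: l_c = 105 − 33 = 72 mm → 1.2 × 72 × 10 × 430 / 1000 = 371.5 → r_n = 309.6 kN.
R_n = 1 × 121.3 + 1 × 309.6 = 430.9 kN.
Design strength φR_n = 0.75 × 430.9 = 323 kN.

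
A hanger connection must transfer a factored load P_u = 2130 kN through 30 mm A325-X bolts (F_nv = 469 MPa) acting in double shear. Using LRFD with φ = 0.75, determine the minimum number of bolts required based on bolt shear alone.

5 bolts

A_b = π·30²/4 = 706.9 mm².
Per-bolt design strength φR_n = 0.75 × 469 × 706.9 × 2 / 1000 = 497.3 kN.
n ≥ 2130 / 497.3 = 4.283 → use 5 bolts.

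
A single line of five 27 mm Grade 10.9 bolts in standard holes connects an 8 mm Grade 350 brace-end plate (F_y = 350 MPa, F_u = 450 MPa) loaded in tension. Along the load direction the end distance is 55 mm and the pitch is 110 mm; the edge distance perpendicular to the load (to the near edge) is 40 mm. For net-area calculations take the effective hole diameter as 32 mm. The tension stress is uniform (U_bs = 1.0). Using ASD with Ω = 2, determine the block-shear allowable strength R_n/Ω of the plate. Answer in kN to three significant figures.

422 kN

Shear plane L_v = 55 + 4·110 = 495 mm; A_gv = 495 × 8 = 3960 mm².
A_nv = (495 − 4.5·32) × 8 = 2808 mm².
A_nt = (40 − 0.5·32) × 8 = 192 mm².
0.6 F_u A_nv = 758.2 kN; 0.6 F_y A_gv = 831.6 kN → shear rupture governs the shear term.
R_n = 758.2 + 1.0 × 450 × 192 / 1000 = 844.6 kN.
Allowable strength R_n/Ω = 844.6 / 2 = 422 kN.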